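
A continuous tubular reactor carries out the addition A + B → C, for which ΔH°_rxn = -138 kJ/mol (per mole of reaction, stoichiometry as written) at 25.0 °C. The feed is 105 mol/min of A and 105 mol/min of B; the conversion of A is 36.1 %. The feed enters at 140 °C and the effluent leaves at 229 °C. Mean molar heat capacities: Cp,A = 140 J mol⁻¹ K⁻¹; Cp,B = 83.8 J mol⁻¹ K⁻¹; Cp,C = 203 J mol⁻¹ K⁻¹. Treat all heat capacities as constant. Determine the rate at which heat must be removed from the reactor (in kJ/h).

Extent of reaction ξ = 0.361 × 105 = 37.905 mol/min
Reaction term: ξ·ΔH°_rxn = 37.905 × -138 = -5230.9 kJ/min
Sensible, feed 140→25 °C: -2702.4 kJ/min
Outlet flows (mol/min): A 67.095, B 67.095, C 37.905
Sensible, products 25→229 °C: 4633 kJ/min
Q = ΔH = -3300.3 kJ/min = -55.005 kW
Heat removed = 198020 kJ/h

Q_out = 198000 kJ/h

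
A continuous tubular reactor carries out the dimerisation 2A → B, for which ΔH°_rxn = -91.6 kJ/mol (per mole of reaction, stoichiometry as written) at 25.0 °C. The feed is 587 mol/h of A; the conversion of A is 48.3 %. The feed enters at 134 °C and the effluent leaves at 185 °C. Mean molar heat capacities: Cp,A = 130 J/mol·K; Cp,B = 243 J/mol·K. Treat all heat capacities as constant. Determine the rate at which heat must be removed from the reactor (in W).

Q_out = 2630 W

Extent of reaction ξ = 0.483 × 587 / 2 = 141.76 mol/h
Reaction term: ξ·ΔH°_rxn = 141.76 × -91.6 = -12985 kJ/h
Sensible, feed 134→25 °C: -8317.8 kJ/h
Outlet flows (mol/h): A 303.48, B 141.76
Sensible, products 25→185 °C: 11824 kJ/h
Q = ΔH = -9479 kJ/h = -2.6331 kW
Heat removed = 2633.1 W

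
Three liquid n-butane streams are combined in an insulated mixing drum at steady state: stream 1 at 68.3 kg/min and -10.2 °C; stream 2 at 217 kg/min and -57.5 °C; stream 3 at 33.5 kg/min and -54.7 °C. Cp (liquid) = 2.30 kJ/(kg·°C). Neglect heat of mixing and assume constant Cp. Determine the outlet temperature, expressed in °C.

T_out = -47.1 °C

No heat crosses the boundary, so H_out = H_in.
Σ ṁᵢCp,ᵢTᵢ = 68.3×2.30×-10.2 + 217×2.30×-57.5 + 33.5×2.30×-54.7 = -34515
Σ ṁᵢCp,ᵢ = 68.3×2.30 + 217×2.30 + 33.5×2.30 = 733.24
T_out = -34515 / 733.24 = -47.072 °C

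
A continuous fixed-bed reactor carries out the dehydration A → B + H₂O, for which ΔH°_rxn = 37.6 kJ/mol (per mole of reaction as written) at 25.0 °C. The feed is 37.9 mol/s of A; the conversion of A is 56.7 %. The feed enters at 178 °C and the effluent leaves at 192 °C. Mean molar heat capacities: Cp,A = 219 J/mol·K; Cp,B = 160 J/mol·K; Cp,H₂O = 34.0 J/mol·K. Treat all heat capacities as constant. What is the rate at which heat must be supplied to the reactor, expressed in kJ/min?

Extent of reaction ξ = 0.567 × 37.9 = 21.489 mol/s
Reaction term: ξ·ΔH°_rxn = 21.489 × 37.6 = 808 kJ/s
Sensible, feed 178→25 °C: -1269.9 kJ/s
Outlet flows (mol/s): A 16.411, B 21.489, H₂O 21.489
Sensible, products 25→192 °C: 1296.4 kJ/s
Q = ΔH = 834.48 kJ/s = 834.48 kW
Heat supplied = 50069 kJ/min

Q_in = 50100 kJ/min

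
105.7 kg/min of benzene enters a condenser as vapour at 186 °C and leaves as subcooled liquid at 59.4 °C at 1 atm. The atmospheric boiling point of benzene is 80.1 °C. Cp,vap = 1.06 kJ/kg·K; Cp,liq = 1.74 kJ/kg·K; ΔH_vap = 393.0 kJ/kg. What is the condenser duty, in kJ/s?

Q_c = 954 kJ/s

vapour 186→80.1 °C: -112.25 kJ/kg
condensation at 80.1 °C: -393 kJ/kg
liquid 80.1→59.4 °C: -36.018 kJ/kg
Δh = -112.25 + -393 + -36.018 = -541.27 kJ/kg
Q = ṁ·Δh = 105.7 kg/min × -541.27 kJ/kg = -57212 kJ/min
|Q| = 953.54 kW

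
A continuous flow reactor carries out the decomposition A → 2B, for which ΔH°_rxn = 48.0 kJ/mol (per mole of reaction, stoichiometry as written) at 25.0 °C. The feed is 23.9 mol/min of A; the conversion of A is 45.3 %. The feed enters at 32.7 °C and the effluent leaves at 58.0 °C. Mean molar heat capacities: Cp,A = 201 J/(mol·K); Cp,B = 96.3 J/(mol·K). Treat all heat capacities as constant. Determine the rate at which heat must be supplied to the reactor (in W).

Extent of reaction ξ = 0.453 × 23.9 = 10.827 mol/min
Reaction term: ξ·ΔH°_rxn = 10.827 × 48.0 = 519.68 kJ/min
Sensible, feed 32.7→25 °C: -36.99 kJ/min
Outlet flows (mol/min): A 13.073, B 21.653
Sensible, products 25→58.0 °C: 155.53 kJ/min
Q = ΔH = 638.22 kJ/min = 10.637 kW
Heat supplied = 10637 W

Q_in = 10600 W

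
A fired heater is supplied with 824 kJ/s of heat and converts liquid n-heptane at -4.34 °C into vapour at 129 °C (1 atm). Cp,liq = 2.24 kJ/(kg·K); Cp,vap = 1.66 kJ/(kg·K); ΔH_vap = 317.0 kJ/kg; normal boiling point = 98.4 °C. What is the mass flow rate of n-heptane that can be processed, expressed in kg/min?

ṁ = 82.7 kg/min

Δh = 2.24×(98.4−-4.34) + 317.0 + 1.66×(129−98.4) = 597.93 kJ/kg
Q = 824 kJ/s = 824 kJ/s = 49440 kJ/min
ṁ = Q/Δh = 49440 / 597.93 = 82.685 kg/min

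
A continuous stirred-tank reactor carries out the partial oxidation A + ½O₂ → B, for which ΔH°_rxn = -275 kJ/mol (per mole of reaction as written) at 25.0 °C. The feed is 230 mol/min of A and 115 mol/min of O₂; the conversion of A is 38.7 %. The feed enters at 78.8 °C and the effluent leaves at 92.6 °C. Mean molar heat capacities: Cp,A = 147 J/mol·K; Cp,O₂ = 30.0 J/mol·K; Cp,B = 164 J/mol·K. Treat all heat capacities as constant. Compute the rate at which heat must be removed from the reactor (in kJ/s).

Extent of reaction ξ = 0.387 × 230 = 89.01 mol/min
Reaction term: ξ·ΔH°_rxn = 89.01 × -275 = -24478 kJ/min
Sensible, feed 78.8→25 °C: -2004.6 kJ/min
Outlet flows (mol/min): A 140.99, O₂ 70.495, B 89.01
Sensible, products 25→92.6 °C: 2530.8 kJ/min
Q = ΔH = -23952 kJ/min = -399.19 kW
Heat removed = 399.19 kJ/s

Q_out = 399 kJ/s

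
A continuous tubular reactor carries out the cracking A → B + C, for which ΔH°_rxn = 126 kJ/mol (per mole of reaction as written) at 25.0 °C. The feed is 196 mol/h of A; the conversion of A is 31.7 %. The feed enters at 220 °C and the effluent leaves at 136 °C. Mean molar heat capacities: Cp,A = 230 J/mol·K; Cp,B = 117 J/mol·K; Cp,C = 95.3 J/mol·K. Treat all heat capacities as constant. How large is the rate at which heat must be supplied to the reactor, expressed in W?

Extent of reaction ξ = 0.317 × 196 = 62.132 mol/h
Reaction term: ξ·ΔH°_rxn = 62.132 × 126 = 7828.6 kJ/h
Sensible, feed 220→25 °C: -8790.6 kJ/h
Outlet flows (mol/h): A 133.87, B 62.132, C 62.132
Sensible, products 25→136 °C: 4881.8 kJ/h
Q = ΔH = 3919.8 kJ/h = 1.0888 kW
Heat supplied = 1088.8 W

Q_in = 1090 W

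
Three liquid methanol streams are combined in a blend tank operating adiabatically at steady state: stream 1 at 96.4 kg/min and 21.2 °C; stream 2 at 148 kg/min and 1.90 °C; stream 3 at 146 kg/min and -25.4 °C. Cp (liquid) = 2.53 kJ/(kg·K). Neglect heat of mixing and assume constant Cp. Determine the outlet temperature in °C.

T_out = -3.54 °C

No heat crosses the boundary, so H_out = H_in.
T_out = Σ ṁᵢCp,ᵢTᵢ / Σ ṁᵢCp,ᵢ
      = -3500.3 / 987.71 = -3.5439 °C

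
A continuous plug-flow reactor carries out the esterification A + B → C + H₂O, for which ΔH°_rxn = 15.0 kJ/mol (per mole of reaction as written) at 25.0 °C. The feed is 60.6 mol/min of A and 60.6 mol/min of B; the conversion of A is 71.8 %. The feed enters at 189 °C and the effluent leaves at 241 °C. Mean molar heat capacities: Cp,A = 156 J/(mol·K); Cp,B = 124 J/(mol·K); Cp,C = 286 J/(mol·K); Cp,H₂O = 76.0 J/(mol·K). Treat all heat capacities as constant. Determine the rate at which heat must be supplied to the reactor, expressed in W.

Extent of reaction ξ = 0.718 × 60.6 = 43.511 mol/min
Reaction term: ξ·ΔH°_rxn = 43.511 × 15.0 = 652.66 kJ/min
Sensible, feed 189→25 °C: -2782.8 kJ/min
Outlet flows (mol/min): A 17.089, B 17.089, C 43.511, H₂O 43.511
Sensible, products 25→241 °C: 4435.8 kJ/min
Q = ΔH = 2305.7 kJ/min = 38.428 kW
Heat supplied = 38428 W

Q_in = 38400 W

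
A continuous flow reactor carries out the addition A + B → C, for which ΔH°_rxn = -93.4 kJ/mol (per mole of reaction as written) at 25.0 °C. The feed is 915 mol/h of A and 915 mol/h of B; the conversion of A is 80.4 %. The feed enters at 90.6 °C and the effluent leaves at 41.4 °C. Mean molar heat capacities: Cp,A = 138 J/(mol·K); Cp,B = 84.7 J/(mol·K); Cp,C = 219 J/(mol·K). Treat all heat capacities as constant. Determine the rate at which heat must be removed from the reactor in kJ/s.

Extent of reaction ξ = 0.804 × 915 = 735.66 mol/h
Reaction term: ξ·ΔH°_rxn = 735.66 × -93.4 = -68711 kJ/h
Sensible, feed 90.6→25 °C: -13367 kJ/h
Outlet flows (mol/h): A 179.34, B 179.34, C 735.66
Sensible, products 25→41.4 °C: 3297.2 kJ/h
Q = ΔH = -78781 kJ/h = -21.884 kW
Heat removed = 21.884 kJ/s

Q_out = 21.9 kJ/s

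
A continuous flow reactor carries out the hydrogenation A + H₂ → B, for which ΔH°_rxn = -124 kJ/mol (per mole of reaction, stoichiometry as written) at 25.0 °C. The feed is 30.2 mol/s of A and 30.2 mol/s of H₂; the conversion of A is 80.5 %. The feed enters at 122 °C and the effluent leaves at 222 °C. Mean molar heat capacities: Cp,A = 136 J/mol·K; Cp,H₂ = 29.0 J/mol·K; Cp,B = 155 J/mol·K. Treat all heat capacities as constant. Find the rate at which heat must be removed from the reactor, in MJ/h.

Q_out = 9230 MJ/h

Extent of reaction ξ = 0.805 × 30.2 = 24.311 mol/s
Reaction term: ξ·ΔH°_rxn = 24.311 × -124 = -3014.6 kJ/s
Sensible, feed 122→25 °C: -483.35 kJ/s
Outlet flows (mol/s): A 5.889, H₂ 5.889, B 24.311
Sensible, products 25→222 °C: 933.76 kJ/s
Q = ΔH = -2564.2 kJ/s = -2564.2 kW
Heat removed = 9231 MJ/h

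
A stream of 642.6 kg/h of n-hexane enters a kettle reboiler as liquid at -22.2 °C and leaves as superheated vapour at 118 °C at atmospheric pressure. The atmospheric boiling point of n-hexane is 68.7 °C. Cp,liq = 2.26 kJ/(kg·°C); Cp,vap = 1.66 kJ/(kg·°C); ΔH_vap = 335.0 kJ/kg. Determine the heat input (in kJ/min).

liquid -22.2→68.7 °C: 205.43 kJ/kg
vaporisation at 68.7 °C: 335 kJ/kg
vapour 68.7→118 °C: 81.838 kJ/kg
Δh = 205.43 + 335 + 81.838 = 622.27 kJ/kg
Q = ṁ·Δh = 642.6 kg/h × 622.27 kJ/kg = 399870 kJ/h
|Q| = 111.08 kW = 6664.5 kJ/min

Q = 6660 kJ/min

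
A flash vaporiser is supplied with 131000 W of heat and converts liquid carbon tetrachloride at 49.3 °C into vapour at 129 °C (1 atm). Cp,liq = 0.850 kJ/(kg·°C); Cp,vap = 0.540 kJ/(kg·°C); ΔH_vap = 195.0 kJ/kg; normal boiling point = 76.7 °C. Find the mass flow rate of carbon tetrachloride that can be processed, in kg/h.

Δh = 0.850×(76.7−49.3) + 195.0 + 0.540×(129−76.7) = 246.53 kJ/kg
Q = 131000 W = 131 kJ/s = 471600 kJ/h
ṁ = Q/Δh = 471600 / 246.53 = 1912.9 kg/h

ṁ = 1910 kg/h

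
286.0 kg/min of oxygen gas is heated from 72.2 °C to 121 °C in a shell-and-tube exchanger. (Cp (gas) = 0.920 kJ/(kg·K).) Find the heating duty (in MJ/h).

Q = ṁ·Cp·ΔT = 286.0 × 0.920 × (121 − 72.2) = 12840 kJ/min
Converting: 12840 / 60 s = 214 kW
Heating duty = 770.42 MJ/h

Q = 770 MJ/h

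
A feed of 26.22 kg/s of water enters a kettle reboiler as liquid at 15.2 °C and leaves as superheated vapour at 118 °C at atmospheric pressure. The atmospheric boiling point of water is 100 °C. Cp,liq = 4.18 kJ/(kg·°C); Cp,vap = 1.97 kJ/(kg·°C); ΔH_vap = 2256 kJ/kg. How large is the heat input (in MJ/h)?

liquid 15.2→100 °C: 354.46 kJ/kg
vaporisation at 100 °C: 2256 kJ/kg
vapour 100→118 °C: 35.46 kJ/kg
Δh = 354.46 + 2256 + 35.46 = 2645.9 kJ/kg
Q = ṁ·Δh = 26.22 kg/s × 2645.9 kJ/kg = 69376 kJ/s
|Q| = 69376 kW = 249750 MJ/h

Q = 250000 MJ/h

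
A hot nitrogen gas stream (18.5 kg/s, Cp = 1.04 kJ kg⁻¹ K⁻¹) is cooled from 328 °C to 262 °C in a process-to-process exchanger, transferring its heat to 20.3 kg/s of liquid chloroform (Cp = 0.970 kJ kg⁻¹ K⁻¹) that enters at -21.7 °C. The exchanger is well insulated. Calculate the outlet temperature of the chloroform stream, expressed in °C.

T_c,out = 42.8 °C

Heat released by hot stream: Q = 18.5 × 1.04 × (328 − 262) = 1269.8 kJ/s
Energy balance on cold side (adiabatic exchanger): Q = ṁ_c·Cp_c·(T_c,out − T_c,in)
T_c,out = -21.7 + 1269.8/(20.3 × 0.970) = 42.788 °C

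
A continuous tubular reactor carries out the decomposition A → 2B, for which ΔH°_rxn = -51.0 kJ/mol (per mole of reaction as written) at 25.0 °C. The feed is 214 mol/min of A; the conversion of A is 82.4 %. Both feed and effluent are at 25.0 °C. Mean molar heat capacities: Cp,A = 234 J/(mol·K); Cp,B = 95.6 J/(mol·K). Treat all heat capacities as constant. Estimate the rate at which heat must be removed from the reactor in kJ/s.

Q_out = 150 kJ/s

Extent of reaction ξ = 0.824 × 214 = 176.34 mol/min
Reaction term: ξ·ΔH°_rxn = 176.34 × -51.0 = -8993.1 kJ/min
Q = ΔH = -8993.1 kJ/min = -149.89 kW
Heat removed = 149.89 kJ/s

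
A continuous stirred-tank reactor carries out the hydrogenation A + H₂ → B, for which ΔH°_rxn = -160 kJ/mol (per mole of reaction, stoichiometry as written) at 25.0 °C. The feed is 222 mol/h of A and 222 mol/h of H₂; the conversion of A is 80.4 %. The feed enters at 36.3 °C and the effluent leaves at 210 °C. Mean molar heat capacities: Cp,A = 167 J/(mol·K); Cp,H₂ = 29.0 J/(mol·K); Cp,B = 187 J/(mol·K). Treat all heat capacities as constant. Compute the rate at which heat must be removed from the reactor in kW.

Q_out = 5.92 kW

Extent of reaction ξ = 0.804 × 222 = 178.49 mol/h
Reaction term: ξ·ΔH°_rxn = 178.49 × -160 = -28558 kJ/h
Sensible, feed 36.3→25 °C: -491.69 kJ/h
Outlet flows (mol/h): A 43.512, H₂ 43.512, B 178.49
Sensible, products 25→210 °C: 7752.5 kJ/h
Q = ΔH = -21297 kJ/h = -5.9159 kW
Heat removed = 5.9159 kW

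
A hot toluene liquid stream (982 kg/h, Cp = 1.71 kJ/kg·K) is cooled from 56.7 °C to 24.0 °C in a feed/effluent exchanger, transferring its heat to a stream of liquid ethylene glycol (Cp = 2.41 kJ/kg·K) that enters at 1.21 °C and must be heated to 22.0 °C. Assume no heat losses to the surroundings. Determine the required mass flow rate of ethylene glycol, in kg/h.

Heat released by hot stream: Q = 982 × 1.71 × (56.7 − 24.0) = 54910 kJ/h
Energy balance on cold side (adiabatic exchanger): Q = ṁ_c·Cp_c·(T_c,out − T_c,in)
ṁ_c = 54910 / [2.41 × (22.0 − 1.21)] = 1095.9 kg/h

ṁ_c = 1100 kg/h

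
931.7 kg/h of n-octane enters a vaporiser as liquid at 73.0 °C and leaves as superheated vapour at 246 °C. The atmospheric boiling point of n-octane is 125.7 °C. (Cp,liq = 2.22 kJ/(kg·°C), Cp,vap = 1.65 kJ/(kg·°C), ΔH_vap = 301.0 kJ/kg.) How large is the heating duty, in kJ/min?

liquid 73.0→125.7 °C: 116.99 kJ/kg
vaporisation at 125.7 °C: 301 kJ/kg
vapour 125.7→246 °C: 198.49 kJ/kg
Δh = 116.99 + 301 + 198.49 = 616.49 kJ/kg
Q = ṁ·Δh = 931.7 kg/h × 616.49 kJ/kg = 574380 kJ/h
|Q| = 159.55 kW = 9573 kJ/min

Q = 9570 kJ/min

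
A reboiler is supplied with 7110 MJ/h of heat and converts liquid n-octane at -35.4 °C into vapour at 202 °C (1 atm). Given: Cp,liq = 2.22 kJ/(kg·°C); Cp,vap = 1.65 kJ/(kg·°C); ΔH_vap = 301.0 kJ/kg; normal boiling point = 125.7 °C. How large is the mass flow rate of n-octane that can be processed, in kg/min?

ṁ = 151 kg/min

Δh = 2.22×(125.7−-35.4) + 301.0 + 1.65×(202−125.7) = 784.54 kJ/kg
Q = 7110 MJ/h = 1975 kJ/s = 118500 kJ/min
ṁ = Q/Δh = 118500 / 784.54 = 151.04 kg/min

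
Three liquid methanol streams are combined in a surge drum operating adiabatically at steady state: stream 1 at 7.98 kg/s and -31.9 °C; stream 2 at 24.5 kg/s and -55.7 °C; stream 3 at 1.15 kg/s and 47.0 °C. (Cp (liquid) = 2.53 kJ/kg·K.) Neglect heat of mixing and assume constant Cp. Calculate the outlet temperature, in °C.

Adiabatic, steady state ⇒ Σ ṁᵢCp,ᵢ(T_out − Tᵢ) = 0
Σ ṁᵢCp,ᵢTᵢ = 7.98×2.53×-31.9 + 24.5×2.53×-55.7 + 1.15×2.53×47.0 = -3959.9
Σ ṁᵢCp,ᵢ = 7.98×2.53 + 24.5×2.53 + 1.15×2.53 = 85.084
T_out = -3959.9 / 85.084 = -46.541 °C

T_out = -46.5 °C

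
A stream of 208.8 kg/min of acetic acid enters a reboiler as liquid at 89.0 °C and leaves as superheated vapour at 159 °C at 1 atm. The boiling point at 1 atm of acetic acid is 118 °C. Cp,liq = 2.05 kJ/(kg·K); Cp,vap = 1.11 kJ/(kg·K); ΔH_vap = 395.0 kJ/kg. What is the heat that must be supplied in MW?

Q = 1.74 MW

liquid 89.0→118 °C: 59.45 kJ/kg
vaporisation at 118 °C: 395 kJ/kg
vapour 118→159 °C: 45.51 kJ/kg
Δh = 59.45 + 395 + 45.51 = 499.96 kJ/kg
Q = ṁ·Δh = 208.8 kg/min × 499.96 kJ/kg = 104390 kJ/min
|Q| = 1739.9 kW = 1.7399 MW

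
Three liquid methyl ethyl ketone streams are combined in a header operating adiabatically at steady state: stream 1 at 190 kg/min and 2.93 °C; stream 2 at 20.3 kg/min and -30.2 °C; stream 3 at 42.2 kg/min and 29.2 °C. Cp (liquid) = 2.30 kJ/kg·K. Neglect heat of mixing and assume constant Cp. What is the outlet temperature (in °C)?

No heat crosses the boundary, so H_out = H_in.
Σ ṁᵢCp,ᵢTᵢ = 190×2.30×2.93 + 20.3×2.30×-30.2 + 42.2×2.30×29.2 = 2704.5
Σ ṁᵢCp,ᵢ = 190×2.30 + 20.3×2.30 + 42.2×2.30 = 580.75
T_out = 2704.5 / 580.75 = 4.657 °C

T_out = 4.66 °C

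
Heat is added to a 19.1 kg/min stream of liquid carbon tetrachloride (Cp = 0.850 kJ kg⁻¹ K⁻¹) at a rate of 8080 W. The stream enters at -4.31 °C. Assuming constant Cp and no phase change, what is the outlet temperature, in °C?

T_out = 25.6 °C

Q = 8080 W = 484.8 kJ/min
ΔT = Q/(ṁ·Cp) = 484.8/(19.1×0.850) = 29.861 K
T_out = -4.31 + 29.861 = 25.551 °C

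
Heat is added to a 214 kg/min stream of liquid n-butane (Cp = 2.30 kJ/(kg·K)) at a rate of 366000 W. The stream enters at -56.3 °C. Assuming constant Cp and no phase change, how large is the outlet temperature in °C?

T_out = -11.7 °C

Q = 366000 W = 21960 kJ/min
ΔT = Q/(ṁ·Cp) = 21960/(214×2.30) = 44.616 K
T_out = -56.3 + 44.616 = -11.684 °C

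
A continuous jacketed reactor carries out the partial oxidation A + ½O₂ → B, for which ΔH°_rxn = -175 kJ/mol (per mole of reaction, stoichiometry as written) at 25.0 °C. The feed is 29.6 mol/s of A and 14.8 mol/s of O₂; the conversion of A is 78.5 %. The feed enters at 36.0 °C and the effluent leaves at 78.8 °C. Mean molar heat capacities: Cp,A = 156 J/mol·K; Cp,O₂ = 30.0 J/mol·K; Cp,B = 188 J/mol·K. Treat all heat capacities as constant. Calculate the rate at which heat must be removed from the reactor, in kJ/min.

Extent of reaction ξ = 0.785 × 29.6 = 23.236 mol/s
Reaction term: ξ·ΔH°_rxn = 23.236 × -175 = -4066.3 kJ/s
Sensible, feed 36.0→25 °C: -55.678 kJ/s
Outlet flows (mol/s): A 6.364, O₂ 3.182, B 23.236
Sensible, products 25→78.8 °C: 293.57 kJ/s
Q = ΔH = -3828.4 kJ/s = -3828.4 kW
Heat removed = 229700 kJ/min

Q_out = 230000 kJ/min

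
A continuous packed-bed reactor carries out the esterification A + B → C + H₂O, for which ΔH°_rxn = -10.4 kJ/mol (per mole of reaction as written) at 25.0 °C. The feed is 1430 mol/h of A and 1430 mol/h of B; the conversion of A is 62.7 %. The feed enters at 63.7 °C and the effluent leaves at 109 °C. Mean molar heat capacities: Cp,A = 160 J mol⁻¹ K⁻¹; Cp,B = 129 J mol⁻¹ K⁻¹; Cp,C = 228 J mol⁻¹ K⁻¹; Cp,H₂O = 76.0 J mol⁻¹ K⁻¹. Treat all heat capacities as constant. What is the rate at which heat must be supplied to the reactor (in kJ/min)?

Extent of reaction ξ = 0.627 × 1430 = 896.61 mol/h
Reaction term: ξ·ΔH°_rxn = 896.61 × -10.4 = -9324.7 kJ/h
Sensible, feed 63.7→25 °C: -15994 kJ/h
Outlet flows (mol/h): A 533.39, B 533.39, C 896.61, H₂O 896.61
Sensible, products 25→109 °C: 35844 kJ/h
Q = ΔH = 10526 kJ/h = 2.9239 kW
Heat supplied = 175.44 kJ/min

Q_in = 175 kJ/min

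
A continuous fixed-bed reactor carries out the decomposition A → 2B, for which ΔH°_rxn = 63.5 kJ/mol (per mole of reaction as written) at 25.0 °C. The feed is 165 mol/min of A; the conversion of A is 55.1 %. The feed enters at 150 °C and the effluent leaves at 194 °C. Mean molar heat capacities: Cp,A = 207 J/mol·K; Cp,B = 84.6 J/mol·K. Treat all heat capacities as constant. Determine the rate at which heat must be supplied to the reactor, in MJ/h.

Extent of reaction ξ = 0.551 × 165 = 90.915 mol/min
Reaction term: ξ·ΔH°_rxn = 90.915 × 63.5 = 5773.1 kJ/min
Sensible, feed 150→25 °C: -4269.4 kJ/min
Outlet flows (mol/min): A 74.085, B 181.83
Sensible, products 25→194 °C: 5191.4 kJ/min
Q = ΔH = 6695.1 kJ/min = 111.59 kW
Heat supplied = 401.71 MJ/h

Q_in = 402 MJ/h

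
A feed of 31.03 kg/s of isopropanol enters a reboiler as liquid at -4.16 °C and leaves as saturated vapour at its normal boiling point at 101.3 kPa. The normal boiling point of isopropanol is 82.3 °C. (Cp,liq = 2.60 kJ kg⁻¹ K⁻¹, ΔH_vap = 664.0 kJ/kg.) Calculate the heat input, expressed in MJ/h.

Q = 99300 MJ/h

liquid -4.16→82.3 °C: 224.8 kJ/kg
vaporisation at 82.3 °C: 664 kJ/kg
Δh = 224.8 + 664 = 888.8 kJ/kg
Q = ṁ·Δh = 31.03 kg/s × 888.8 kJ/kg = 27579 kJ/s
|Q| = 27579 kW = 99286 MJ/h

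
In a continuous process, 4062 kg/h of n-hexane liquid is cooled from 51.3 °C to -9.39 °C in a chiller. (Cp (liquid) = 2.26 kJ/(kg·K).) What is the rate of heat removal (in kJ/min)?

Q = ṁ·Cp·ΔT = 4062 × 2.26 × (-9.39 − 51.3) = -557140 kJ/h
Converting: 557140 / 3600 s = 154.76 kW
Cooling duty = 9285.7 kJ/min

Q_c = 9290 kJ/min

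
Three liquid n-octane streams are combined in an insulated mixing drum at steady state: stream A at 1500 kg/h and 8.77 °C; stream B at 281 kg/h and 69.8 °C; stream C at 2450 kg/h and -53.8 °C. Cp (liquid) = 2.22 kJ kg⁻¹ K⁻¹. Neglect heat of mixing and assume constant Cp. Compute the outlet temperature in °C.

No heat crosses the boundary, so H_out = H_in.
T_out = Σ ṁᵢCp,ᵢTᵢ / Σ ṁᵢCp,ᵢ
      = -219870 / 9392.8 = -23.408 °C

T_out = -23.4 °C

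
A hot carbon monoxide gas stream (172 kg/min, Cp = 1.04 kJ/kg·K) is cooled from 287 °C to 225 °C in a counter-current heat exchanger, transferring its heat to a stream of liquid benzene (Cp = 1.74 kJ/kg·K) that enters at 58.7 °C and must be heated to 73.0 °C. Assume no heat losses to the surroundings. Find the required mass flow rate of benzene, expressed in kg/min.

Heat released by hot stream: Q = 172 × 1.04 × (287 − 225) = 11091 kJ/min
Energy balance on cold side (adiabatic exchanger): Q = ṁ_c·Cp_c·(T_c,out − T_c,in)
ṁ_c = 11091 / [1.74 × (73.0 − 58.7)] = 445.73 kg/min

ṁ_c = 446 kg/min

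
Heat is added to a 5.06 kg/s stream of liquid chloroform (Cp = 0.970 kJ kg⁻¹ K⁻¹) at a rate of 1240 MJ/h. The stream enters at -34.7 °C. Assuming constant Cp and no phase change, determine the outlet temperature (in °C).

T_out = 35.5 °C

Q = 1240 MJ/h = 344.44 kJ/s
ΔT = Q/(ṁ·Cp) = 344.44/(5.06×0.970) = 70.177 K
T_out = -34.7 + 70.177 = 35.477 °C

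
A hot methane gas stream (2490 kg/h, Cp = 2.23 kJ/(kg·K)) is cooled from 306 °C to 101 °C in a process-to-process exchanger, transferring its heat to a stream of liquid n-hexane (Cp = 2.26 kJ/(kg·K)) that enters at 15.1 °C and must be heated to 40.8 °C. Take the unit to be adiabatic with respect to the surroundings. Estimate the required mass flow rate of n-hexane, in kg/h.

Heat released by hot stream: Q = 2490 × 2.23 × (306 − 101) = 1.1383e+06 kJ/h
Energy balance on cold side (adiabatic exchanger): Q = ṁ_c·Cp_c·(T_c,out − T_c,in)
ṁ_c = 1.1383e+06 / [2.26 × (40.8 − 15.1)] = 19598 kg/h

ṁ_c = 19600 kg/h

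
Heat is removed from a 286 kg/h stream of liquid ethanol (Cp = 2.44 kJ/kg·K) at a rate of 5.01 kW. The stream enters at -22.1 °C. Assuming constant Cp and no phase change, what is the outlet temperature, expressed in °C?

Q = 5.01 kW = 18036 kJ/h
ΔT = Q/(ṁ·Cp) = 18036/(286×2.44) = 25.845 K
T_out = -22.1 − 25.845 = -47.945 °C

T_out = -47.9 °C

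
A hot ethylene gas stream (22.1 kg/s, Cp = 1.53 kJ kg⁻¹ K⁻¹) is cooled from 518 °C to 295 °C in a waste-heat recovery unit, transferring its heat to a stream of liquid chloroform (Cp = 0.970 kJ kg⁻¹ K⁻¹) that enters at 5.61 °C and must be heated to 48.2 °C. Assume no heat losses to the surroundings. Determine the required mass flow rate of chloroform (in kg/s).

ṁ_c = 183 kg/s

Heat released by hot stream: Q = 22.1 × 1.53 × (518 − 295) = 7540.3 kJ/s
Energy balance on cold side (adiabatic exchanger): Q = ṁ_c·Cp_c·(T_c,out − T_c,in)
ṁ_c = 7540.3 / [0.970 × (48.2 − 5.61)] = 182.52 kg/s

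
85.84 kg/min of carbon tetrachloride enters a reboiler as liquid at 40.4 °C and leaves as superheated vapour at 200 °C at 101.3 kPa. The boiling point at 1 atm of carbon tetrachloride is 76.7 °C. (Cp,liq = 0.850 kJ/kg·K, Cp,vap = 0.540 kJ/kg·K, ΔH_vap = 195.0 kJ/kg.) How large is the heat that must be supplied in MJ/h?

Q = 1510 MJ/h

liquid 40.4→76.7 °C: 30.855 kJ/kg
vaporisation at 76.7 °C: 195 kJ/kg
vapour 76.7→200 °C: 66.582 kJ/kg
Δh = 30.855 + 195 + 66.582 = 292.44 kJ/kg
Q = ṁ·Δh = 85.84 kg/min × 292.44 kJ/kg = 25103 kJ/min
|Q| = 418.38 kW = 1506.2 MJ/h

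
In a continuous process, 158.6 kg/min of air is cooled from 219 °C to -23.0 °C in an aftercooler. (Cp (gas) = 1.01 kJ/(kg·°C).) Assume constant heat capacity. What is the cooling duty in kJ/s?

Q_c = 646 kJ/s

Q = ṁ·Cp·ΔT = 158.6 × 1.01 × (-23.0 − 219) = -38765 kJ/min
Converting: 38765 / 60 s = 646.08 kW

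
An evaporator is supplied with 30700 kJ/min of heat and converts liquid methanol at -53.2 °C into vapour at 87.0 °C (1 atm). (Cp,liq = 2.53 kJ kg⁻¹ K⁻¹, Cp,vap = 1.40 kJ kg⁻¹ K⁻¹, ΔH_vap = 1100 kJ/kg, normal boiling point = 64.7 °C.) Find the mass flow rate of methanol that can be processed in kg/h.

ṁ = 1290 kg/h

Δh = 2.53×(64.7−-53.2) + 1100 + 1.40×(87.0−64.7) = 1429.5 kJ/kg
Q = 30700 kJ/min = 511.67 kJ/s = 1.842e+06 kJ/h
ṁ = Q/Δh = 1.842e+06 / 1429.5 = 1288.6 kg/h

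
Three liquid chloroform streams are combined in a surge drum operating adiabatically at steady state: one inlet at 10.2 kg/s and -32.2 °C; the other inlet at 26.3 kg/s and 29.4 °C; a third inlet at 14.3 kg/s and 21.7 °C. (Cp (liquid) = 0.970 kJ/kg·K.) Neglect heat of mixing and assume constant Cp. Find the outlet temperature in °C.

Energy balance with Q = 0: Σ ṁᵢCp,ᵢ(T_out − Tᵢ) = 0
Σ ṁᵢCp,ᵢTᵢ = 10.2×0.970×-32.2 + 26.3×0.970×29.4 + 14.3×0.970×21.7 = 732.44
Σ ṁᵢCp,ᵢ = 10.2×0.970 + 26.3×0.970 + 14.3×0.970 = 49.276
T_out = 732.44 / 49.276 = 14.864 °C

T_out = 14.9 °C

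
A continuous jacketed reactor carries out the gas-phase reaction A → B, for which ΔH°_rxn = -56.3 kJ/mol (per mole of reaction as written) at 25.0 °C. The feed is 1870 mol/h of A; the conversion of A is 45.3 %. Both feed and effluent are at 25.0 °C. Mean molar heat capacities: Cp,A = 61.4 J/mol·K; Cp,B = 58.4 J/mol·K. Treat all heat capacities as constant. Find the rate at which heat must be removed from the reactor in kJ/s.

Q_out = 13.2 kJ/s

Extent of reaction ξ = 0.453 × 1870 = 847.11 mol/h
Reaction term: ξ·ΔH°_rxn = 847.11 × -56.3 = -47692 kJ/h
Q = ΔH = -47692 kJ/h = -13.248 kW
Heat removed = 13.248 kJ/s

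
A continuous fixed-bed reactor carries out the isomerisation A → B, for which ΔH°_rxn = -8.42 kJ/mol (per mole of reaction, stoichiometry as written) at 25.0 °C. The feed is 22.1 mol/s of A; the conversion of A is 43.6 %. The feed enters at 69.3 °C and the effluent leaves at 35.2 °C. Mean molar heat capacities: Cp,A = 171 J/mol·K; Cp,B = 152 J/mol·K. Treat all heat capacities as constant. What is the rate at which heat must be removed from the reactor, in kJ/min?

Extent of reaction ξ = 0.436 × 22.1 = 9.6356 mol/s
Reaction term: ξ·ΔH°_rxn = 9.6356 × -8.42 = -81.132 kJ/s
Sensible, feed 69.3→25 °C: -167.41 kJ/s
Outlet flows (mol/s): A 12.464, B 9.6356
Sensible, products 25→35.2 °C: 36.679 kJ/s
Q = ΔH = -211.87 kJ/s = -211.87 kW
Heat removed = 12712 kJ/min

Q_out = 12700 kJ/min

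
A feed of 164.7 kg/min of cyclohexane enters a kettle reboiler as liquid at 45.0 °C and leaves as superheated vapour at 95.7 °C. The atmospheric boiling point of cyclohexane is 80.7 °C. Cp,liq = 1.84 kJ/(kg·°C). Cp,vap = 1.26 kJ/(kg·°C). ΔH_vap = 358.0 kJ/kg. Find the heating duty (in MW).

Q = 1.21 MW

liquid 45.0→80.7 °C: 65.688 kJ/kg
vaporisation at 80.7 °C: 358 kJ/kg
vapour 80.7→95.7 °C: 18.9 kJ/kg
Δh = 65.688 + 358 + 18.9 = 442.59 kJ/kg
Q = ṁ·Δh = 164.7 kg/min × 442.59 kJ/kg = 72894 kJ/min
|Q| = 1214.9 kW = 1.2149 MW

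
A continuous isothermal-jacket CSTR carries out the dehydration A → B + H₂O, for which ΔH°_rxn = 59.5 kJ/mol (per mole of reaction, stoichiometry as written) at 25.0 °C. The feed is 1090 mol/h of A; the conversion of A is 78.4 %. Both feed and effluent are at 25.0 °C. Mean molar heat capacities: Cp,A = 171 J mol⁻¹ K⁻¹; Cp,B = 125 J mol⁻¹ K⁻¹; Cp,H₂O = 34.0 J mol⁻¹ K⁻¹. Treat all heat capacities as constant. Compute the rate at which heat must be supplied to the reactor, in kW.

Extent of reaction ξ = 0.784 × 1090 = 854.56 mol/h
Reaction term: ξ·ΔH°_rxn = 854.56 × 59.5 = 50846 kJ/h
Q = ΔH = 50846 kJ/h = 14.124 kW
Heat supplied = 14.124 kW

Q_in = 14.1 kW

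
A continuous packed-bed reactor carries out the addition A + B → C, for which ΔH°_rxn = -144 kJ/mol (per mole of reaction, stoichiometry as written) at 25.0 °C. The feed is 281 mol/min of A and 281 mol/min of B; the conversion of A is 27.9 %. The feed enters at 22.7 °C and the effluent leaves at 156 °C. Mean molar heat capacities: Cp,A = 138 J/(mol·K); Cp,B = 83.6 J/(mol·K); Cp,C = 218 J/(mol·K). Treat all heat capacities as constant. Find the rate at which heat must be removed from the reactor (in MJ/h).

Q_out = 182 MJ/h

Extent of reaction ξ = 0.279 × 281 = 78.399 mol/min
Reaction term: ξ·ΔH°_rxn = 78.399 × -144 = -11289 kJ/min
Sensible, feed 22.7→25 °C: 143.22 kJ/min
Outlet flows (mol/min): A 202.6, B 202.6, C 78.399
Sensible, products 25→156 °C: 8120.3 kJ/min
Q = ΔH = -3025.9 kJ/min = -50.432 kW
Heat removed = 181.55 MJ/h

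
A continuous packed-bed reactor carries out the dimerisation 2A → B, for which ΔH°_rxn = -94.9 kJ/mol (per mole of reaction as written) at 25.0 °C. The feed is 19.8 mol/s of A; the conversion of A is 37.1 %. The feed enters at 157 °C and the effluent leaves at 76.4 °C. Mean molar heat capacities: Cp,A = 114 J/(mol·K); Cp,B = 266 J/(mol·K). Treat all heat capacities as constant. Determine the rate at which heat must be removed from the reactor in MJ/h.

Extent of reaction ξ = 0.371 × 19.8 / 2 = 3.6729 mol/s
Reaction term: ξ·ΔH°_rxn = 3.6729 × -94.9 = -348.56 kJ/s
Sensible, feed 157→25 °C: -297.95 kJ/s
Outlet flows (mol/s): A 12.454, B 3.6729
Sensible, products 25→76.4 °C: 123.19 kJ/s
Q = ΔH = -523.31 kJ/s = -523.31 kW
Heat removed = 1883.9 MJ/h

Q_out = 1880 MJ/h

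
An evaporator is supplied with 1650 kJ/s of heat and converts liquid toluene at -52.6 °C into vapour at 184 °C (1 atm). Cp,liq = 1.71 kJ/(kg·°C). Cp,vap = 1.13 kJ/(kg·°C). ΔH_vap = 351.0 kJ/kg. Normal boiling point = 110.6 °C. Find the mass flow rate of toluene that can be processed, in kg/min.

Δh = 1.71×(110.6−-52.6) + 351.0 + 1.13×(184−110.6) = 713.01 kJ/kg
Q = 1650 kJ/s = 1650 kJ/s = 99000 kJ/min
ṁ = Q/Δh = 99000 / 713.01 = 138.85 kg/min

ṁ = 139 kg/min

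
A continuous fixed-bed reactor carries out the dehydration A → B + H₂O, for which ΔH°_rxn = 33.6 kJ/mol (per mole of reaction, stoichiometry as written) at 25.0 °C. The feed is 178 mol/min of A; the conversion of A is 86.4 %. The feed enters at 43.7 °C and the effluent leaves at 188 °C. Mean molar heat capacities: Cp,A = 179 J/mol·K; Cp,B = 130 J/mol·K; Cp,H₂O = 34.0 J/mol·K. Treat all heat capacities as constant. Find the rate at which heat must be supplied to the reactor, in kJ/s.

Extent of reaction ξ = 0.864 × 178 = 153.79 mol/min
Reaction term: ξ·ΔH°_rxn = 153.79 × 33.6 = 5167.4 kJ/min
Sensible, feed 43.7→25 °C: -595.82 kJ/min
Outlet flows (mol/min): A 24.208, B 153.79, H₂O 153.79
Sensible, products 25→188 °C: 4817.5 kJ/min
Q = ΔH = 9389.1 kJ/min = 156.48 kW
Heat supplied = 156.48 kJ/s

Q_in = 156 kJ/s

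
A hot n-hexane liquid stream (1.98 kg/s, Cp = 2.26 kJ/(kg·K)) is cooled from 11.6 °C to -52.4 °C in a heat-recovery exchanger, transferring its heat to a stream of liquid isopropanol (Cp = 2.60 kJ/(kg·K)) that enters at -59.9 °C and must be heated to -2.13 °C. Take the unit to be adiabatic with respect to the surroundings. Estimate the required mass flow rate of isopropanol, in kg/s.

ṁ_c = 1.91 kg/s

Heat released by hot stream: Q = 1.98 × 2.26 × (11.6 − -52.4) = 286.39 kJ/s
Energy balance on cold side (adiabatic exchanger): Q = ṁ_c·Cp_c·(T_c,out − T_c,in)
ṁ_c = 286.39 / [2.60 × (-2.13 − -59.9)] = 1.9067 kg/s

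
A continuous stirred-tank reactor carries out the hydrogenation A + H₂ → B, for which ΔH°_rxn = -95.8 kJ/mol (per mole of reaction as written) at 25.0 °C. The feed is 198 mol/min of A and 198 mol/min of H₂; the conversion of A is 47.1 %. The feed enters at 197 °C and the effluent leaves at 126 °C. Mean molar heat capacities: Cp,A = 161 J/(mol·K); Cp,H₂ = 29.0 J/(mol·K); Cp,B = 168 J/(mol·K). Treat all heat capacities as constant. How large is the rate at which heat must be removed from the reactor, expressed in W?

Q_out = 197000 W

Extent of reaction ξ = 0.471 × 198 = 93.258 mol/min
Reaction term: ξ·ΔH°_rxn = 93.258 × -95.8 = -8934.1 kJ/min
Sensible, feed 197→25 °C: -6470.6 kJ/min
Outlet flows (mol/min): A 104.74, H₂ 104.74, B 93.258
Sensible, products 25→126 °C: 3592.4 kJ/min
Q = ΔH = -11812 kJ/min = -196.87 kW
Heat removed = 196870 W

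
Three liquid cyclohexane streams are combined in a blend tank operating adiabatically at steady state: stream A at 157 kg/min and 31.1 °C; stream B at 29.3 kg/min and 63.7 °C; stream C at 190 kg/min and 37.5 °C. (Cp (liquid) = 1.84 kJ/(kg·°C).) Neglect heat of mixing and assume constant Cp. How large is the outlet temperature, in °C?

T_out = 36.9 °C

Adiabatic, steady state ⇒ Σ ṁᵢCp,ᵢ(T_out − Tᵢ) = 0
T_out = Σ ṁᵢCp,ᵢTᵢ / Σ ṁᵢCp,ᵢ
      = 25528 / 692.39 = 36.87 °C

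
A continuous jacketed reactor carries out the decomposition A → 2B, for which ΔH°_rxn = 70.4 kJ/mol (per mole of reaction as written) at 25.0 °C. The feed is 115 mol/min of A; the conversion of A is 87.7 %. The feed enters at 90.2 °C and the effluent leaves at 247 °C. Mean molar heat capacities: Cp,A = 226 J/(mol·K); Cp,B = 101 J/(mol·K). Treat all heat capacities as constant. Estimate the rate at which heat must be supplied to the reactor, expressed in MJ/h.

Q_in = 638 MJ/h

Extent of reaction ξ = 0.877 × 115 = 100.86 mol/min
Reaction term: ξ·ΔH°_rxn = 100.86 × 70.4 = 7100.2 kJ/min
Sensible, feed 90.2→25 °C: -1694.5 kJ/min
Outlet flows (mol/min): A 14.145, B 201.71
Sensible, products 25→247 °C: 5232.4 kJ/min
Q = ΔH = 10638 kJ/min = 177.3 kW
Heat supplied = 638.28 MJ/h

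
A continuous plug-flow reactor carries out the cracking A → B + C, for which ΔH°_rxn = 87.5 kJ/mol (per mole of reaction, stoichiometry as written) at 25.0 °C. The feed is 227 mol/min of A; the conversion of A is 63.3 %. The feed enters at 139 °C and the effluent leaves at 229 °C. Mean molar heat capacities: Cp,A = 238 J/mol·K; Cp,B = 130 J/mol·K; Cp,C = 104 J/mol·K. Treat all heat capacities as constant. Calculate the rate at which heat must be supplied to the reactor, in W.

Extent of reaction ξ = 0.633 × 227 = 143.69 mol/min
Reaction term: ξ·ΔH°_rxn = 143.69 × 87.5 = 12573 kJ/min
Sensible, feed 139→25 °C: -6159 kJ/min
Outlet flows (mol/min): A 83.309, B 143.69, C 143.69
Sensible, products 25→229 °C: 10904 kJ/min
Q = ΔH = 17318 kJ/min = 288.63 kW
Heat supplied = 288630 W

Q_in = 289000 W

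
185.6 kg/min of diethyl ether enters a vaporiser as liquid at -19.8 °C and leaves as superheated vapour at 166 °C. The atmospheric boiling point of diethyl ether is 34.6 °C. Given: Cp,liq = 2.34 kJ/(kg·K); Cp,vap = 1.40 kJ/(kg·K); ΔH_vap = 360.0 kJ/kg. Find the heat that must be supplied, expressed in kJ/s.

liquid -19.8→34.6 °C: 127.3 kJ/kg
vaporisation at 34.6 °C: 360 kJ/kg
vapour 34.6→166 °C: 183.96 kJ/kg
Δh = 127.3 + 360 + 183.96 = 671.26 kJ/kg
Q = ṁ·Δh = 185.6 kg/min × 671.26 kJ/kg = 124590 kJ/min
|Q| = 2076.4 kW

Q = 2080 kJ/s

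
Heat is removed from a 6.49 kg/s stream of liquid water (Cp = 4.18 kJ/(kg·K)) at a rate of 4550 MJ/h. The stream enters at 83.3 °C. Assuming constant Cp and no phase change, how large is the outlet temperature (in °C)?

Q = 4550 MJ/h = 1263.9 kJ/s
ΔT = Q/(ṁ·Cp) = 1263.9/(6.49×4.18) = 46.589 K
T_out = 83.3 − 46.589 = 36.711 °C

T_out = 36.7 °C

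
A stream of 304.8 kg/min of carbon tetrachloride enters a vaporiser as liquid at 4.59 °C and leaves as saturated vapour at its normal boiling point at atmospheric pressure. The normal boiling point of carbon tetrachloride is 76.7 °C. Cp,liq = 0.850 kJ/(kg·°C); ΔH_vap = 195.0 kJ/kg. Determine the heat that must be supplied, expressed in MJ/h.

Q = 4690 MJ/h

liquid 4.59→76.7 °C: 61.293 kJ/kg
vaporisation at 76.7 °C: 195 kJ/kg
Δh = 61.293 + 195 = 256.29 kJ/kg
Q = ṁ·Δh = 304.8 kg/min × 256.29 kJ/kg = 78118 kJ/min
|Q| = 1302 kW = 4687.1 MJ/h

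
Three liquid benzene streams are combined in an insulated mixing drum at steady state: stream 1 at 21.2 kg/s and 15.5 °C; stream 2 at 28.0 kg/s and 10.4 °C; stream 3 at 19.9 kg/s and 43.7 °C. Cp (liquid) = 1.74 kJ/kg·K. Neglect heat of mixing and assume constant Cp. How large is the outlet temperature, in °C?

Adiabatic, steady state ⇒ Σ ṁᵢCp,ᵢ(T_out − Tᵢ) = 0
Σ ṁᵢCp,ᵢTᵢ = 21.2×1.74×15.5 + 28.0×1.74×10.4 + 19.9×1.74×43.7 = 2591.6
Σ ṁᵢCp,ᵢ = 21.2×1.74 + 28.0×1.74 + 19.9×1.74 = 120.23
T_out = 2591.6 / 120.23 = 21.555 °C

T_out = 21.6 °C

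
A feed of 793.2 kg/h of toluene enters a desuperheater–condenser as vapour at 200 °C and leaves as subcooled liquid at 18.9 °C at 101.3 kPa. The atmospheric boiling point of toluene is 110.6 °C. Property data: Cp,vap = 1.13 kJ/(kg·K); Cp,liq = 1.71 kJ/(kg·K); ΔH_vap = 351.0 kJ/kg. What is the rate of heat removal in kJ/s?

vapour 200→110.6 °C: -101.02 kJ/kg
condensation at 110.6 °C: -351 kJ/kg
liquid 110.6→18.9 °C: -156.81 kJ/kg
Δh = -101.02 + -351 + -156.81 = -608.83 kJ/kg
Q = ṁ·Δh = 793.2 kg/h × -608.83 kJ/kg = -482920 kJ/h
|Q| = 134.15 kW

Q_c = 134 kJ/s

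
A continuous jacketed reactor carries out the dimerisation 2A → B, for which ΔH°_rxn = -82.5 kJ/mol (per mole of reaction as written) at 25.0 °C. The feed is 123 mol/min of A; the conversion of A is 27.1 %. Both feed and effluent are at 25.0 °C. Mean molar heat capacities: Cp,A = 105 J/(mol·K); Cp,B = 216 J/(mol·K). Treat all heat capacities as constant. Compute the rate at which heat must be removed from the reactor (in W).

Extent of reaction ξ = 0.271 × 123 / 2 = 16.667 mol/min
Reaction term: ξ·ΔH°_rxn = 16.667 × -82.5 = -1375 kJ/min
Q = ΔH = -1375 kJ/min = -22.916 kW
Heat removed = 22916 W

Q_out = 22900 W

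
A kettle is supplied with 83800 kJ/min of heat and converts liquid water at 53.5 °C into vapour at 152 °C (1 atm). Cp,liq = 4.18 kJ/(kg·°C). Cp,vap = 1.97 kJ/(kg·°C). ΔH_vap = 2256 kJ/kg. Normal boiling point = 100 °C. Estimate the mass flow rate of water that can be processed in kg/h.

Δh = 4.18×(100−53.5) + 2256 + 1.97×(152−100) = 2552.8 kJ/kg
Q = 83800 kJ/min = 1396.7 kJ/s = 5.028e+06 kJ/h
ṁ = Q/Δh = 5.028e+06 / 2552.8 = 1969.6 kg/h

ṁ = 1970 kg/h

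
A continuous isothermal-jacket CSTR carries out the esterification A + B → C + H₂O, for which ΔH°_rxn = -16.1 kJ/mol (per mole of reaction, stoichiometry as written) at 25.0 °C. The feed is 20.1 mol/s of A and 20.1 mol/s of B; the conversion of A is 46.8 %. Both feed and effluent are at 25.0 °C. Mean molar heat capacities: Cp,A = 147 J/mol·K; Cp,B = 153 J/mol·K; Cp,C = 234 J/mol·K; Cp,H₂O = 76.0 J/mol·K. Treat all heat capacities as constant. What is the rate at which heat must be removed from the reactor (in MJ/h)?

Extent of reaction ξ = 0.468 × 20.1 = 9.4068 mol/s
Reaction term: ξ·ΔH°_rxn = 9.4068 × -16.1 = -151.45 kJ/s
Q = ΔH = -151.45 kJ/s = -151.45 kW
Heat removed = 545.22 MJ/h

Q_out = 545 MJ/h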